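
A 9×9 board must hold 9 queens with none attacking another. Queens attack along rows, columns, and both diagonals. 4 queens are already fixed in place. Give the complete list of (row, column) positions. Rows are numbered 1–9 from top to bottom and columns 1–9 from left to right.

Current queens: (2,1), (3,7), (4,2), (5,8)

(1,3) (2,1) (3,7) (4,2) (5,8) (6,6) (7,4) (8,9) (9,5)

Row 1: attacked by (2,1)→{1,2}; (3,7)→{5,7,9}; (4,2)→{2,5}; (5,8)→{4,8}. Safe: 3, 6. Place at column 3.
Row 6: attacked by (1,3)→{3,8}; (2,1)→{1,5}; (3,7)→{4,7}; (4,2)→{2,4}; (5,8)→{7,8,9}. Safe: 6. Place at column 6.
Row 7: attacked by (1,3)→{3,9}; (2,1)→{1,6}; (3,7)→{3,7}; (4,2)→{2,5}; (5,8)→{6,8}; (6,6)→{5,6,7}. Safe: 4. Place at column 4.
Row 8: attacked by (1,3)→{3}; (2,1)→{1,7}; (3,7)→{2,7}; (4,2)→{2,6}; (5,8)→{5,8}; (6,6)→{4,6,8}; (7,4)→{3,4,5}. Safe: 9. Place at column 9.
Row 9: attacked by (1,3)→{3}; (2,1)→{1,8}; (3,7)→{1,7}; (4,2)→{2,7}; (5,8)→{4,8}; (6,6)→{3,6,9}; (7,4)→{2,4,6}; (8,9)→{8,9}. Safe: 5. Place at column 5.
Columns [3, 1, 7, 2, 8, 6, 4, 9, 5], r−c [-2, 1, -4, 2, -3, 0, 3, -1, 4], r+c [4, 3, 10, 6, 13, 12, 11, 17, 14] are all distinct, so no two queens attack.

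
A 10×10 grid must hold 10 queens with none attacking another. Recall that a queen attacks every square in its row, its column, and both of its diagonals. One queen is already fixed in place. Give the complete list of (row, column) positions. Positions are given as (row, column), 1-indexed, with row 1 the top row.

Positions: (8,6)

(1,8) (2,1) (3,3) (4,9) (5,7) (6,2) (7,4) (8,6) (9,10) (10,5)

Row 1: attacked by (8,6)→{6}. Safe: 1, 2, 3, 4, 5, 7, 8, 9, 10. Place at column 8.
Row 2: attacked by (1,8)→{7,8,9}; (8,6)→{6}. Safe: 1, 2, 3, 4, 5, 10. Place at column 1.
Row 3: attacked by (1,8)→{6,8,10}; (2,1)→{1,2}; (8,6)→{1,6}. Safe: 3, 4, 5, 7, 9. Place at column 3.
Row 4: attacked by (1,8)→{5,8}; (2,1)→{1,3}; (3,3)→{2,3,4}; (8,6)→{2,6,10}. Safe: 7, 9. Place at column 9.
Row 5: attacked by (1,8)→{4,8}; (2,1)→{1,4}; (3,3)→{1,3,5}; (4,9)→{8,9,10}; (8,6)→{3,6,9}. Safe: 2, 7. Place at column 7.
Row 6: attacked by (1,8)→{3,8}; (2,1)→{1,5}; (3,3)→{3,6}; (4,9)→{7,9}; (5,7)→{6,7,8}; (8,6)→{4,6,8}. Safe: 2, 10. Place at column 2.
Row 7: attacked by (1,8)→{2,8}; (2,1)→{1,6}; (3,3)→{3,7}; (4,9)→{6,9}; (5,7)→{5,7,9}; (6,2)→{1,2,3}; (8,6)→{5,6,7}. Safe: 4, 10. Place at column 4.
Row 9: attacked by (1,8)→{8}; (2,1)→{1,8}; (3,3)→{3,9}; (4,9)→{4,9}; (5,7)→{3,7}; (6,2)→{2,5}; (7,4)→{2,4,6}; (8,6)→{5,6,7}. Safe: 10. Place at column 10.
Row 10: attacked by (1,8)→{8}; (2,1)→{1,9}; (3,3)→{3,10}; (4,9)→{3,9}; (5,7)→{2,7}; (6,2)→{2,6}; (7,4)→{1,4,7}; (8,6)→{4,6,8}; (9,10)→{9,10}. Safe: 5. Place at column 5.
Columns [8, 1, 3, 9, 7, 2, 4, 6, 10, 5], r−c [-7, 1, 0, -5, -2, 4, 3, 2, -1, 5], r+c [9, 3, 6, 13, 12, 8, 11, 14, 19, 15] are all distinct, so no two queens attack.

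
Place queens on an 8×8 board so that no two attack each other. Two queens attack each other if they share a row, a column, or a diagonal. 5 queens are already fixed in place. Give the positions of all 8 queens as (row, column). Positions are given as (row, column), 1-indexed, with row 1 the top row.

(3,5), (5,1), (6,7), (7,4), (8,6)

(1,8) (2,2) (3,5) (4,3) (5,1) (6,7) (7,4) (8,6)

Row 1: attacked by (3,5)→{3,5,7}; (5,1)→{1,5}; (6,7)→{2,7}; (7,4)→{4}; (8,6)→{6}. Safe: 8. Place at column 8.
Row 2: attacked by (1,8)→{7,8}; (3,5)→{4,5,6}; (5,1)→{1,4}; (6,7)→{3,7}; (7,4)→{4}; (8,6)→{6}. Safe: 2. Place at column 2.
Row 4: attacked by (1,8)→{5,8}; (2,2)→{2,4}; (3,5)→{4,5,6}; (5,1)→{1,2}; (6,7)→{5,7}; (7,4)→{1,4,7}; (8,6)→{2,6}. Safe: 3. Place at column 3.
Columns [8, 2, 5, 3, 1, 7, 4, 6], r−c [-7, 0, -2, 1, 4, -1, 3, 2], r+c [9, 4, 8, 7, 6, 13, 11, 14] are all distinct, so no two queens attack.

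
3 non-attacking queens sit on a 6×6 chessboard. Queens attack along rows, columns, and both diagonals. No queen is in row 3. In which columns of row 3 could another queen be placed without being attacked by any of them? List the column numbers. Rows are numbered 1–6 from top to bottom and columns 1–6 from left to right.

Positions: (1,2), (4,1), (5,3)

(1,2) attacks row 3 at column 2 and diagonals 4.
(4,1) attacks row 3 at column 1 and diagonals 2.
(5,3) attacks row 3 at column 3 and diagonals 1, 5.
Attacked columns: {1, 2, 3, 4, 5}. Safe: {6}.

columns 6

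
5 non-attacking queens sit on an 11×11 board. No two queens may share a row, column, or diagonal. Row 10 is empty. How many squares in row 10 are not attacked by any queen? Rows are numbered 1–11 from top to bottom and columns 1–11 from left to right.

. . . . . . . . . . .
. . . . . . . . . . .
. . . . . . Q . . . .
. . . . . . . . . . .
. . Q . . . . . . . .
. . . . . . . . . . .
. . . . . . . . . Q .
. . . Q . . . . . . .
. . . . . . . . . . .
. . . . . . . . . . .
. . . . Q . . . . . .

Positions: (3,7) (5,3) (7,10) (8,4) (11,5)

(3,7) attacks row 10 at column 7.
(5,3) attacks row 10 at column 3 and diagonals 8.
(7,10) attacks row 10 at column 10 and diagonals 7.
(8,4) attacks row 10 at column 4 and diagonals 2, 6.
(11,5) attacks row 10 at column 5 and diagonals 4, 6.
Attacked columns: {2, 3, 4, 5, 6, 7, 8, 10}. Safe: {1, 9, 11}.

3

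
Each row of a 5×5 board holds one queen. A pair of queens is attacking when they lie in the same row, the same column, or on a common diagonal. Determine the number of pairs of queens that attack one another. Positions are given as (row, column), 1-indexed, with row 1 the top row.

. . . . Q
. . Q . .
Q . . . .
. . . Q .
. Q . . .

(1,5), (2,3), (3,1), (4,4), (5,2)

All columns are distinct and no two queens satisfy |Δrow| = |Δcol|, so no pair attacks.

0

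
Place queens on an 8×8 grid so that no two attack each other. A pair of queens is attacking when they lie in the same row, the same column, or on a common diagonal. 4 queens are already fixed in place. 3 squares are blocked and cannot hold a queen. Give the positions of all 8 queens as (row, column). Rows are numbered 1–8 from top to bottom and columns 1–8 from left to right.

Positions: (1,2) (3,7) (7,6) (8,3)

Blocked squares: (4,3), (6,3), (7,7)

(1,2) (2,5) (3,7) (4,4) (5,1) (6,8) (7,6) (8,3)

Row 2: attacked by (1,2)→{1,2,3}; (3,7)→{6,7,8}; (7,6)→{1,6}; (8,3)→{3}. Safe: 4, 5. Place at column 5.
Row 4: attacked by (1,2)→{2,5}; (2,5)→{3,5,7}; (3,7)→{6,7,8}; (7,6)→{3,6}; (8,3)→{3,7}. Blocked: 3. Safe: 1, 4. Place at column 4.
Row 5: attacked by (1,2)→{2,6}; (2,5)→{2,5,8}; (3,7)→{5,7}; (4,4)→{3,4,5}; (7,6)→{4,6,8}; (8,3)→{3,6}. Safe: 1. Place at column 1.
Row 6: attacked by (1,2)→{2,7}; (2,5)→{1,5}; (3,7)→{4,7}; (4,4)→{2,4,6}; (5,1)→{1,2}; (7,6)→{5,6,7}; (8,3)→{1,3,5}. Blocked: 3. Safe: 8. Place at column 8.
Columns [2, 5, 7, 4, 1, 8, 6, 3], r−c [-1, -3, -4, 0, 4, -2, 1, 5], r+c [3, 7, 10, 8, 6, 14, 13, 11] are all distinct, so no two queens attack.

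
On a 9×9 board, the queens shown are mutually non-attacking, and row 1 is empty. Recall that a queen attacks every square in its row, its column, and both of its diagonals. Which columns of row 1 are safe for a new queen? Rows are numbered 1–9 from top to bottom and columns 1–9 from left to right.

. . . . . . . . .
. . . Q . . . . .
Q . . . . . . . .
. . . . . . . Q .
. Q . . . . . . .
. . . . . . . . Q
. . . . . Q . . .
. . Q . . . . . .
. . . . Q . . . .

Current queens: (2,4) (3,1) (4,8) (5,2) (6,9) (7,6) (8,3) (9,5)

(2,4) attacks row 1 at column 4 and diagonals 3, 5.
(3,1) attacks row 1 at column 1 and diagonals 3.
(4,8) attacks row 1 at column 8 and diagonals 5.
(5,2) attacks row 1 at column 2 and diagonals 6.
(6,9) attacks row 1 at column 9 and diagonals 4.
(7,6) attacks row 1 at column 6.
(8,3) attacks row 1 at column 3.
(9,5) attacks row 1 at column 5.
Attacked columns: {1, 2, 3, 4, 5, 6, 8, 9}. Safe: {7}.

columns 7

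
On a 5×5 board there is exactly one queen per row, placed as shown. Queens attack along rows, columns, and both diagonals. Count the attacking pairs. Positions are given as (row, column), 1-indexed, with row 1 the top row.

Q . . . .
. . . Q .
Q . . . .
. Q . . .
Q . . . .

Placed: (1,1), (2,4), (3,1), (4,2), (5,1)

7

Same column: (1,1)–(3,1) (column 1); (1,1)–(5,1) (column 1); (3,1)–(5,1) (column 1).
Same diagonal: (2,4)–(4,2) (|2−4| = |4−2| = 2); (2,4)–(5,1) (|2−5| = |4−1| = 3); (3,1)–(4,2) (|3−4| = |1−2| = 1); (4,2)–(5,1) (|4−5| = |2−1| = 1).
Total attacking pairs: 7.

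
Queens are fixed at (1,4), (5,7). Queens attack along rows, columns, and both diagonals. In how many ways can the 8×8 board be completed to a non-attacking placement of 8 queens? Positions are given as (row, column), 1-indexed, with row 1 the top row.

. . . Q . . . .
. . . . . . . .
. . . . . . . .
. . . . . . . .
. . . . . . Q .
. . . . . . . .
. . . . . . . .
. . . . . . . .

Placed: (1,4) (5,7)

3

Branch on row 2: col 1 → 0; col 2 → 1; col 6 → 1; col 8 → 1.
Sum: 0 + 1 + 1 + 1 = 3.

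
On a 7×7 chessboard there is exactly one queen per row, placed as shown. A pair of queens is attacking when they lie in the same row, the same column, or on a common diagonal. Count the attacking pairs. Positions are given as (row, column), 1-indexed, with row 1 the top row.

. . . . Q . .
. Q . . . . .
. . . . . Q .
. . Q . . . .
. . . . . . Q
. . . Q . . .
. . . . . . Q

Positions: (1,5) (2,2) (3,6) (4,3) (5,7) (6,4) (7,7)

Same column: (5,7)–(7,7) (column 7).
Same diagonal: (2,2)–(7,7) (|2−7| = |2−7| = 5).
Total attacking pairs: 2.

2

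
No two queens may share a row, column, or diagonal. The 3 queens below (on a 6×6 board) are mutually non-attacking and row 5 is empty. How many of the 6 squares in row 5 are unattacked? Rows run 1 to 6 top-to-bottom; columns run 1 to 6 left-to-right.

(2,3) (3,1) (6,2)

2

(2,3) attacks row 5 at column 3 and diagonals 6.
(3,1) attacks row 5 at column 1 and diagonals 3.
(6,2) attacks row 5 at column 2 and diagonals 1, 3.
Attacked columns: {1, 2, 3, 6}. Safe: {4, 5}.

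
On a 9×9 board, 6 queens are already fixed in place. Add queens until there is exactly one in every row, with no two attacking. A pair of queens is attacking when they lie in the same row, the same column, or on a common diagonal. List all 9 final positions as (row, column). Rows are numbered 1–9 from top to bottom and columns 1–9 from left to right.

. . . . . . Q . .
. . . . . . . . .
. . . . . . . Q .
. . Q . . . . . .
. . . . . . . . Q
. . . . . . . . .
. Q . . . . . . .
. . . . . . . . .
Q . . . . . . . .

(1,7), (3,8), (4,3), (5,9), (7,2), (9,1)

(1,7) (2,4) (3,8) (4,3) (5,9) (6,6) (7,2) (8,5) (9,1)

Row 2: attacked by (1,7)→{6,7,8}; (3,8)→{7,8,9}; (4,3)→{1,3,5}; (5,9)→{6,9}; (7,2)→{2,7}; (9,1)→{1,8}. Safe: 4. Place at column 4.
Row 6: attacked by (1,7)→{2,7}; (2,4)→{4,8}; (3,8)→{5,8}; (4,3)→{1,3,5}; (5,9)→{8,9}; (7,2)→{1,2,3}; (9,1)→{1,4}. Safe: 6. Place at column 6.
Row 8: attacked by (1,7)→{7}; (2,4)→{4}; (3,8)→{3,8}; (4,3)→{3,7}; (5,9)→{6,9}; (6,6)→{4,6,8}; (7,2)→{1,2,3}; (9,1)→{1,2}. Safe: 5. Place at column 5.
Columns [7, 4, 8, 3, 9, 6, 2, 5, 1], r−c [-6, -2, -5, 1, -4, 0, 5, 3, 8], r+c [8, 6, 11, 7, 14, 12, 9, 13, 10] are all distinct, so no two queens attack.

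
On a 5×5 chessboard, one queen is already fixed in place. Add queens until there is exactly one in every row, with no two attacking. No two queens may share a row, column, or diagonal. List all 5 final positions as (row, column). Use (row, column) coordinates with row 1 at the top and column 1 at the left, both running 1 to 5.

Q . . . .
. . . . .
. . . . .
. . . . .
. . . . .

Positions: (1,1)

(1,1) (2,4) (3,2) (4,5) (5,3)

Row 2: attacked by (1,1)→{1,2}. Safe: 3, 4, 5. Place at column 4.
Row 3: attacked by (1,1)→{1,3}; (2,4)→{3,4,5}. Safe: 2. Place at column 2.
Row 4: attacked by (1,1)→{1,4}; (2,4)→{2,4}; (3,2)→{1,2,3}. Safe: 5. Place at column 5.
Row 5: attacked by (1,1)→{1,5}; (2,4)→{1,4}; (3,2)→{2,4}; (4,5)→{4,5}. Safe: 3. Place at column 3.
Columns [1, 4, 2, 5, 3], r−c [0, -2, 1, -1, 2], r+c [2, 6, 5, 9, 8] are all distinct, so no two queens attack.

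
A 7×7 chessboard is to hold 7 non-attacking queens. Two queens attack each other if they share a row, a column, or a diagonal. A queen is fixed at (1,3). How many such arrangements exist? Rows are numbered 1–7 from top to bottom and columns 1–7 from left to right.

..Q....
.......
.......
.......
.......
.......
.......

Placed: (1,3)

Branch on row 2: col 1 → 2; col 5 → 1; col 6 → 1; col 7 → 2.
Sum: 2 + 1 + 1 + 2 = 6.

6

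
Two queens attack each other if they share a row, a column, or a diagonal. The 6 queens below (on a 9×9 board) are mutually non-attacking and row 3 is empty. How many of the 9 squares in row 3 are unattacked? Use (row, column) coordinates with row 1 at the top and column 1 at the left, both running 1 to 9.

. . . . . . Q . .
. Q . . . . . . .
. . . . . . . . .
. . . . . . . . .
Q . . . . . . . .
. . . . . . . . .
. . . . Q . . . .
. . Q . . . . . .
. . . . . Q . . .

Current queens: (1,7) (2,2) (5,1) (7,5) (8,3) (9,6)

1

(1,7) attacks row 3 at column 7 and diagonals 5, 9.
(2,2) attacks row 3 at column 2 and diagonals 1, 3.
(5,1) attacks row 3 at column 1 and diagonals 3.
(7,5) attacks row 3 at column 5 and diagonals 1, 9.
(8,3) attacks row 3 at column 3 and diagonals 8.
(9,6) attacks row 3 at column 6.
Attacked columns: {1, 2, 3, 5, 6, 7, 8, 9}. Safe: {4}.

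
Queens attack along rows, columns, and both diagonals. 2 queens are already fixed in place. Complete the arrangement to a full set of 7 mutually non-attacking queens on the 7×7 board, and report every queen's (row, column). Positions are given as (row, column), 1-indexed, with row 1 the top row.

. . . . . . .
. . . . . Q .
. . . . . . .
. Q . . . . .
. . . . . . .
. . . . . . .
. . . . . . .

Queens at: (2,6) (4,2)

Row 1: attacked by (2,6)→{5,6,7}; (4,2)→{2,5}. Safe: 1, 3, 4. Place at column 1.
Row 3: attacked by (1,1)→{1,3}; (2,6)→{5,6,7}; (4,2)→{1,2,3}. Safe: 4. Place at column 4.
Row 5: attacked by (1,1)→{1,5}; (2,6)→{3,6}; (3,4)→{2,4,6}; (4,2)→{1,2,3}. Safe: 7. Place at column 7.
Row 6: attacked by (1,1)→{1,6}; (2,6)→{2,6}; (3,4)→{1,4,7}; (4,2)→{2,4}; (5,7)→{6,7}. Safe: 3, 5. Place at column 5.
Row 7: attacked by (1,1)→{1,7}; (2,6)→{1,6}; (3,4)→{4}; (4,2)→{2,5}; (5,7)→{5,7}; (6,5)→{4,5,6}. Safe: 3. Place at column 3.
Columns [1, 6, 4, 2, 7, 5, 3], r−c [0, -4, -1, 2, -2, 1, 4], r+c [2, 8, 7, 6, 12, 11, 10] are all distinct, so no two queens attack.

(1,1) (2,6) (3,4) (4,2) (5,7) (6,5) (7,3)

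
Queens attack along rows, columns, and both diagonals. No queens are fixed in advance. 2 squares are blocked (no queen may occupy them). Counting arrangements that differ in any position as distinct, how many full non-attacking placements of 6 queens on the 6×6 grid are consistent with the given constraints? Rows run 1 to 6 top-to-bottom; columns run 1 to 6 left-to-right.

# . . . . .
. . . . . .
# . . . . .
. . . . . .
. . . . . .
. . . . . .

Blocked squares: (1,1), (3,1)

3

Branch on row 1: col 2 → 1; col 3 → 1; col 4 → 1; col 5 → 0; col 6 → 0.
Sum: 1 + 1 + 1 + 0 + 0 = 3.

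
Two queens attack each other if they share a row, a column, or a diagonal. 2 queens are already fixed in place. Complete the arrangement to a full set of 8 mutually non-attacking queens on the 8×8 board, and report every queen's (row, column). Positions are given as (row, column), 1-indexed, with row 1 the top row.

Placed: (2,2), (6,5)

Row 1: attacked by (2,2)→{1,2,3}; (6,5)→{5}. Safe: 4, 6, 7, 8. Place at column 8.
Row 3: attacked by (1,8)→{6,8}; (2,2)→{1,2,3}; (6,5)→{2,5,8}. Safe: 4, 7. Place at column 4.
Row 4: attacked by (1,8)→{5,8}; (2,2)→{2,4}; (3,4)→{3,4,5}; (6,5)→{3,5,7}. Safe: 1, 6. Place at column 1.
Row 5: attacked by (1,8)→{4,8}; (2,2)→{2,5}; (3,4)→{2,4,6}; (4,1)→{1,2}; (6,5)→{4,5,6}. Safe: 3, 7. Place at column 7.
Row 7: attacked by (1,8)→{2,8}; (2,2)→{2,7}; (3,4)→{4,8}; (4,1)→{1,4}; (5,7)→{5,7}; (6,5)→{4,5,6}. Safe: 3. Place at column 3.
Row 8: attacked by (1,8)→{1,8}; (2,2)→{2,8}; (3,4)→{4}; (4,1)→{1,5}; (5,7)→{4,7}; (6,5)→{3,5,7}; (7,3)→{2,3,4}. Safe: 6. Place at column 6.
Columns [8, 2, 4, 1, 7, 5, 3, 6], r−c [-7, 0, -1, 3, -2, 1, 4, 2], r+c [9, 4, 7, 5, 12, 11, 10, 14] are all distinct, so no two queens attack.

(1,8) (2,2) (3,4) (4,1) (5,7) (6,5) (7,3) (8,6)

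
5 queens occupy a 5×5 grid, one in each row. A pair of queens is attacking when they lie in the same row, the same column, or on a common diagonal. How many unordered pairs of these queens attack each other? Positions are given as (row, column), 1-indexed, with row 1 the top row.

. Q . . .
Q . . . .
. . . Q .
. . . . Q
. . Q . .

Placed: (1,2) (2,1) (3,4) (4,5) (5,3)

Same diagonal: (1,2)–(2,1) (|1−2| = |2−1| = 1); (1,2)–(3,4) (|1−3| = |2−4| = 2); (1,2)–(4,5) (|1−4| = |2−5| = 3); (3,4)–(4,5) (|3−4| = |4−5| = 1).
Total attacking pairs: 4.

4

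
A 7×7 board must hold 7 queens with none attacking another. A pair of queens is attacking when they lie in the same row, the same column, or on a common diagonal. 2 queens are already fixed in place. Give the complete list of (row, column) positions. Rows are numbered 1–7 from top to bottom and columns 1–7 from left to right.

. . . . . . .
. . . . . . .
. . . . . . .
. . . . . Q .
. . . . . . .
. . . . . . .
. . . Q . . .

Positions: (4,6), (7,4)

(1,5) (2,7) (3,2) (4,6) (5,3) (6,1) (7,4)

Row 1: attacked by (4,6)→{3,6}; (7,4)→{4}. Safe: 1, 2, 5, 7. Place at column 5.
Row 2: attacked by (1,5)→{4,5,6}; (4,6)→{4,6}; (7,4)→{4}. Safe: 1, 2, 3, 7. Place at column 7.
Row 3: attacked by (1,5)→{3,5,7}; (2,7)→{6,7}; (4,6)→{5,6,7}; (7,4)→{4}. Safe: 1, 2. Place at column 2.
Row 5: attacked by (1,5)→{1,5}; (2,7)→{4,7}; (3,2)→{2,4}; (4,6)→{5,6,7}; (7,4)→{2,4,6}. Safe: 3. Place at column 3.
Row 6: attacked by (1,5)→{5}; (2,7)→{3,7}; (3,2)→{2,5}; (4,6)→{4,6}; (5,3)→{2,3,4}; (7,4)→{3,4,5}. Safe: 1. Place at column 1.
Columns [5, 7, 2, 6, 3, 1, 4], r−c [-4, -5, 1, -2, 2, 5, 3], r+c [6, 9, 5, 10, 8, 7, 11] are all distinct, so no two queens attack.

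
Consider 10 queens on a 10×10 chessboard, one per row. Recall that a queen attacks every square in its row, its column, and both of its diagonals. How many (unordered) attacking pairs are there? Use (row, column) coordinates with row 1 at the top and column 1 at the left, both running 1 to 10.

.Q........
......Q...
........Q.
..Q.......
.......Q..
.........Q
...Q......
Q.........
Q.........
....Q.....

2

Same column: (8,1)–(9,1) (column 1).
Same diagonal: (2,7)–(8,1) (|2−8| = |7−1| = 6).
Total attacking pairs: 2.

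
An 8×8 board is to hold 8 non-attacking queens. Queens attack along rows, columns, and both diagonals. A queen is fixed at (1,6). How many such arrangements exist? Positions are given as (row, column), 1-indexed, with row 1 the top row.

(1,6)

Branch on row 2: col 1 → 1; col 2 → 2; col 3 → 8; col 4 → 4; col 8 → 1.
Sum: 1 + 2 + 8 + 4 + 1 = 16.

16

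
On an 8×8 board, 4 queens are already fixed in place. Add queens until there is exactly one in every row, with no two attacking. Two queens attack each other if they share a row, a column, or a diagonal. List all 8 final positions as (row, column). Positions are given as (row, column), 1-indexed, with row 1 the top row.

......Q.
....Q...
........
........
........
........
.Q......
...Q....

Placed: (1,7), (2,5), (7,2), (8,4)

(1,7) (2,5) (3,3) (4,1) (5,6) (6,8) (7,2) (8,4)

Row 3: attacked by (1,7)→{5,7}; (2,5)→{4,5,6}; (7,2)→{2,6}; (8,4)→{4}. Safe: 1, 3, 8. Place at column 3.
Row 4: attacked by (1,7)→{4,7}; (2,5)→{3,5,7}; (3,3)→{2,3,4}; (7,2)→{2,5}; (8,4)→{4,8}. Safe: 1, 6. Place at column 1.
Row 5: attacked by (1,7)→{3,7}; (2,5)→{2,5,8}; (3,3)→{1,3,5}; (4,1)→{1,2}; (7,2)→{2,4}; (8,4)→{1,4,7}. Safe: 6. Place at column 6.
Row 6: attacked by (1,7)→{2,7}; (2,5)→{1,5}; (3,3)→{3,6}; (4,1)→{1,3}; (5,6)→{5,6,7}; (7,2)→{1,2,3}; (8,4)→{2,4,6}. Safe: 8. Place at column 8.
Columns [7, 5, 3, 1, 6, 8, 2, 4], r−c [-6, -3, 0, 3, -1, -2, 5, 4], r+c [8, 7, 6, 5, 11, 14, 9, 12] are all distinct, so no two queens attack.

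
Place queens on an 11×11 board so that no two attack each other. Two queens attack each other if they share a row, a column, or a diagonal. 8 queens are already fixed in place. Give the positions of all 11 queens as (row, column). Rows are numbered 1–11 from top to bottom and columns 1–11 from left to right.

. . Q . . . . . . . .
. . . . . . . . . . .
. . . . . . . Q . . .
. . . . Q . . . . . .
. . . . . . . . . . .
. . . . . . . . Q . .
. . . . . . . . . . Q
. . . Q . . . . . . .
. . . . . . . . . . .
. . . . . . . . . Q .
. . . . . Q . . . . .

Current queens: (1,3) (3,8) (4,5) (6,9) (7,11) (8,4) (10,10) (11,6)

(1,3) (2,1) (3,8) (4,5) (5,2) (6,9) (7,11) (8,4) (9,7) (10,10) (11,6)

Row 2: attacked by (1,3)→{2,3,4}; (3,8)→{7,8,9}; (4,5)→{3,5,7}; (6,9)→{5,9}; (7,11)→{6,11}; (8,4)→{4,10}; (10,10)→{2,10}; (11,6)→{6}. Safe: 1. Place at column 1.
Row 5: attacked by (1,3)→{3,7}; (2,1)→{1,4}; (3,8)→{6,8,10}; (4,5)→{4,5,6}; (6,9)→{8,9,10}; (7,11)→{9,11}; (8,4)→{1,4,7}; (10,10)→{5,10}; (11,6)→{6}. Safe: 2. Place at column 2.
Row 9: attacked by (1,3)→{3,11}; (2,1)→{1,8}; (3,8)→{2,8}; (4,5)→{5,10}; (5,2)→{2,6}; (6,9)→{6,9}; (7,11)→{9,11}; (8,4)→{3,4,5}; (10,10)→{9,10,11}; (11,6)→{4,6,8}. Safe: 7. Place at column 7.
Columns [3, 1, 8, 5, 2, 9, 11, 4, 7, 10, 6], r−c [-2, 1, -5, -1, 3, -3, -4, 4, 2, 0, 5], r+c [4, 3, 11, 9, 7, 15, 18, 12, 16, 20, 17] are all distinct, so no two queens attack.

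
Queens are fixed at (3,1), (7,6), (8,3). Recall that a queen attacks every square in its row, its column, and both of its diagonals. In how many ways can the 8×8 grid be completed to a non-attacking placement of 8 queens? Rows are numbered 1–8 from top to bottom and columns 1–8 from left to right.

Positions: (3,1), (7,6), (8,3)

Branch on row 1: col 2 → 0; col 4 → 2; col 5 → 1; col 7 → 0; col 8 → 0.
Sum: 0 + 2 + 1 + 0 + 0 = 3.

3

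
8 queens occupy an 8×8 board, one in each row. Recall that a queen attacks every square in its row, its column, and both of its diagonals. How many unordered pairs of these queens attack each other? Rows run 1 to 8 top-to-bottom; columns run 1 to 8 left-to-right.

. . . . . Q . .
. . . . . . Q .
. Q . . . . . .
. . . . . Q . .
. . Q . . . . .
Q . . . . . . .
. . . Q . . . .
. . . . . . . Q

3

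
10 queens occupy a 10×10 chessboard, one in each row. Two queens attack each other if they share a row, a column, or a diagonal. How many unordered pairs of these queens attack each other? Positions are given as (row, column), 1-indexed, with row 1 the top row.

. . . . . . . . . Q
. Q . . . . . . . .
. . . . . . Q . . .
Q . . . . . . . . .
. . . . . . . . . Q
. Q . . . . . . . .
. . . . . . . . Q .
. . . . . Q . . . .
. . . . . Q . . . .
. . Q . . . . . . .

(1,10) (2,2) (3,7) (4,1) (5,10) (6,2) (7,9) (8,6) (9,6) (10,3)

Same column: (1,10)–(5,10) (column 10); (2,2)–(6,2) (column 2); (8,6)–(9,6) (column 6).
Same diagonal: (4,1)–(9,6) (|4−9| = |1−6| = 5); (5,10)–(9,6) (|5−9| = |10−6| = 4).
Total attacking pairs: 5.

5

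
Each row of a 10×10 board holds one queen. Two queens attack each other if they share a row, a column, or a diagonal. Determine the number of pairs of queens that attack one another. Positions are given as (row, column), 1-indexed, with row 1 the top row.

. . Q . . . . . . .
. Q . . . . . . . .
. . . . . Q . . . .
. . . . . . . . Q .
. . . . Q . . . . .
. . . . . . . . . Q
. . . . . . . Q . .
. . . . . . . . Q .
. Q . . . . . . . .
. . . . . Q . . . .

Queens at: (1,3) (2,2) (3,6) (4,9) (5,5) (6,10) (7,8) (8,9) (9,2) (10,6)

Same column: (2,2)–(9,2) (column 2); (3,6)–(10,6) (column 6); (4,9)–(8,9) (column 9).
Same diagonal: (1,3)–(2,2) (|1−2| = |3−2| = 1); (2,2)–(5,5) (|2−5| = |2−5| = 3); (6,10)–(10,6) (|6−10| = |10−6| = 4); (7,8)–(8,9) (|7−8| = |8−9| = 1).
Total attacking pairs: 7.

7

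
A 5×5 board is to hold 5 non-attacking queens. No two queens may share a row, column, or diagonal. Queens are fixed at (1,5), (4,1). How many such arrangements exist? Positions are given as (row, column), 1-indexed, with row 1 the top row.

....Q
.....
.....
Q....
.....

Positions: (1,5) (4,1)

1

Branch on row 2: col 2 → 1.
Sum: 1 = 1.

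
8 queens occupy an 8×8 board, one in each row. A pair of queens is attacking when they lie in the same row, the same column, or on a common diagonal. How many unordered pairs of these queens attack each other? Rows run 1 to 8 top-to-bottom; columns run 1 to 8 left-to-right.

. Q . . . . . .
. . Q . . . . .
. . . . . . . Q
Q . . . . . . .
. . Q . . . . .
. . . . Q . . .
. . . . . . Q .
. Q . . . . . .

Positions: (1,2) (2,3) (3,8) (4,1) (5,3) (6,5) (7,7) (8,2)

5

Same column: (1,2)–(8,2) (column 2); (2,3)–(5,3) (column 3).
Same diagonal: (1,2)–(2,3) (|1−2| = |2−3| = 1); (2,3)–(4,1) (|2−4| = |3−1| = 2); (3,8)–(6,5) (|3−6| = |8−5| = 3).
Total attacking pairs: 5.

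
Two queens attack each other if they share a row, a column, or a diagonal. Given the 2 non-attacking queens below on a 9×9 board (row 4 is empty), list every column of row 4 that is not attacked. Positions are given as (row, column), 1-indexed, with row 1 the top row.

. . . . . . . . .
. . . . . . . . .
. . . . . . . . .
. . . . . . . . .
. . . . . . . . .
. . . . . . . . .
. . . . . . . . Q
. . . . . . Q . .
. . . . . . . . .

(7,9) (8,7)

columns 1, 2, 4, 5, 8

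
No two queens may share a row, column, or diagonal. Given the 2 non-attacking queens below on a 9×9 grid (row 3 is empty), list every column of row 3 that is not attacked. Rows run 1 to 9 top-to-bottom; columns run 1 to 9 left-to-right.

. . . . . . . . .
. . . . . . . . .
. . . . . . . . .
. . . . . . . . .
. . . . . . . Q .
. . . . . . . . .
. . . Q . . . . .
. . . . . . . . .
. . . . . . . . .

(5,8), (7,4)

(5,8) attacks row 3 at column 8 and diagonals 6.
(7,4) attacks row 3 at column 4 and diagonals 8.
Attacked columns: {4, 6, 8}. Safe: {1, 2, 3, 5, 7, 9}.

columns 1, 2, 3, 5, 7, 9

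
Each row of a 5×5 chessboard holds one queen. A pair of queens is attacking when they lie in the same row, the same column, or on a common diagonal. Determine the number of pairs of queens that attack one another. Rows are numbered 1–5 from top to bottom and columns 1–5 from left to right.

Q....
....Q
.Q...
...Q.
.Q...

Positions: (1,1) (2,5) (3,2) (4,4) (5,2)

3

Same column: (3,2)–(5,2) (column 2).
Same diagonal: (1,1)–(4,4) (|1−4| = |1−4| = 3); (2,5)–(5,2) (|2−5| = |5−2| = 3).
Total attacking pairs: 3.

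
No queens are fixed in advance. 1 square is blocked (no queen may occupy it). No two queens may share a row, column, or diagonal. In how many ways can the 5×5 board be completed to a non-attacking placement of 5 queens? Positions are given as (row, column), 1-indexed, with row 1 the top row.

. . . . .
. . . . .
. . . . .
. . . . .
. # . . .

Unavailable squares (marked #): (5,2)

Branch on row 1: col 1 → 2; col 2 → 2; col 3 → 2; col 4 → 1; col 5 → 1.
Sum: 2 + 2 + 2 + 1 + 1 = 8.

8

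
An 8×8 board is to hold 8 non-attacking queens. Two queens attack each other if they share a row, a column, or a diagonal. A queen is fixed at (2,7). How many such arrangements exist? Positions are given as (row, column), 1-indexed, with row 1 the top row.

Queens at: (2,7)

16

Branch on row 1: col 1 → 2; col 2 → 2; col 3 → 2; col 4 → 4; col 5 → 6.
Sum: 2 + 2 + 2 + 4 + 6 = 16.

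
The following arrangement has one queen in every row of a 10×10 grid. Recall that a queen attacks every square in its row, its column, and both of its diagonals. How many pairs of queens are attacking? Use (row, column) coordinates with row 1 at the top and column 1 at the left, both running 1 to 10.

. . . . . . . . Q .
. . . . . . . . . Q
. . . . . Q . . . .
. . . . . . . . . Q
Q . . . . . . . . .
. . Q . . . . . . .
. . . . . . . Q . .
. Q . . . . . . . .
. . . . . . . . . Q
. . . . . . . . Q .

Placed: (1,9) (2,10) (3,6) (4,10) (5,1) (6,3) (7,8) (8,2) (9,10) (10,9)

9

Same column: (1,9)–(10,9) (column 9); (2,10)–(4,10) (column 10); (2,10)–(9,10) (column 10); (4,10)–(9,10) (column 10).
Same diagonal: (1,9)–(2,10) (|1−2| = |9−10| = 1); (1,9)–(8,2) (|1−8| = |9−2| = 7); (3,6)–(6,3) (|3−6| = |6−3| = 3); (7,8)–(9,10) (|7−9| = |8−10| = 2); (9,10)–(10,9) (|9−10| = |10−9| = 1).
Total attacking pairs: 9.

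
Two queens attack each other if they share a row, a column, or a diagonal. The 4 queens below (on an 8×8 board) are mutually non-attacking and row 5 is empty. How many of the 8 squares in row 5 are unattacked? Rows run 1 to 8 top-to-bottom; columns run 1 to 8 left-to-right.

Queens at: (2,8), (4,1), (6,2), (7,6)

1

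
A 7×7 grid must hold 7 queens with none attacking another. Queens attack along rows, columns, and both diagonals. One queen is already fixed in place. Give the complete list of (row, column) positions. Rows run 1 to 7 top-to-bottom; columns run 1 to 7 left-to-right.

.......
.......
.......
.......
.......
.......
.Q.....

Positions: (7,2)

Row 1: attacked by (7,2)→{2}. Safe: 1, 3, 4, 5, 6, 7. Place at column 4.
Row 2: attacked by (1,4)→{3,4,5}; (7,2)→{2,7}. Safe: 1, 6. Place at column 6.
Row 3: attacked by (1,4)→{2,4,6}; (2,6)→{5,6,7}; (7,2)→{2,6}. Safe: 1, 3. Place at column 1.
Row 4: attacked by (1,4)→{1,4,7}; (2,6)→{4,6}; (3,1)→{1,2}; (7,2)→{2,5}. Safe: 3. Place at column 3.
Row 5: attacked by (1,4)→{4}; (2,6)→{3,6}; (3,1)→{1,3}; (4,3)→{2,3,4}; (7,2)→{2,4}. Safe: 5, 7. Place at column 5.
Row 6: attacked by (1,4)→{4}; (2,6)→{2,6}; (3,1)→{1,4}; (4,3)→{1,3,5}; (5,5)→{4,5,6}; (7,2)→{1,2,3}. Safe: 7. Place at column 7.
Columns [4, 6, 1, 3, 5, 7, 2], r−c [-3, -4, 2, 1, 0, -1, 5], r+c [5, 8, 4, 7, 10, 13, 9] are all distinct, so no two queens attack.

(1,4) (2,6) (3,1) (4,3) (5,5) (6,7) (7,2)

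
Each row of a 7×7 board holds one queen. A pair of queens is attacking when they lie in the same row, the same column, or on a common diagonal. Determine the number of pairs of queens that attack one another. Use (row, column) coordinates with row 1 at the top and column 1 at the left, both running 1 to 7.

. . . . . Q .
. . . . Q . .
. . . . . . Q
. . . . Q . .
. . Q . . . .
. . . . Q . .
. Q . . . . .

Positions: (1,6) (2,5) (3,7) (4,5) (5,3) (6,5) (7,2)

Same column: (2,5)–(4,5) (column 5); (2,5)–(6,5) (column 5); (4,5)–(6,5) (column 5).
Same diagonal: (1,6)–(2,5) (|1−2| = |6−5| = 1); (4,5)–(7,2) (|4−7| = |5−2| = 3).
Total attacking pairs: 5.

5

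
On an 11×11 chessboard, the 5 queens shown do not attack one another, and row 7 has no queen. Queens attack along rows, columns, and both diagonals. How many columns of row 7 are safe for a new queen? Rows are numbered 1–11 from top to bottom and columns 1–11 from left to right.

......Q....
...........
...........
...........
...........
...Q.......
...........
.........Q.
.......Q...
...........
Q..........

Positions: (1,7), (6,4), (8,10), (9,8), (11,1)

1

(1,7) attacks row 7 at column 7 and diagonals 1.
(6,4) attacks row 7 at column 4 and diagonals 3, 5.
(8,10) attacks row 7 at column 10 and diagonals 9, 11.
(9,8) attacks row 7 at column 8 and diagonals 6, 10.
(11,1) attacks row 7 at column 1 and diagonals 5.
Attacked columns: {1, 3, 4, 5, 6, 7, 8, 9, 10, 11}. Safe: {2}.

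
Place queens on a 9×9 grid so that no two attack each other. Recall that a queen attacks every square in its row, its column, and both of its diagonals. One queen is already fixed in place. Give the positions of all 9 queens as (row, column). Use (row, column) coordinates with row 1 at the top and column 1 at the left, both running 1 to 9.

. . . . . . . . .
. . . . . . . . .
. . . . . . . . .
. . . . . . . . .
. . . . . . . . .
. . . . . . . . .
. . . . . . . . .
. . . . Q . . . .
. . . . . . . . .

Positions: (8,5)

(1,6) (2,4) (3,1) (4,7) (5,9) (6,2) (7,8) (8,5) (9,3)

Row 1: attacked by (8,5)→{5}. Safe: 1, 2, 3, 4, 6, 7, 8, 9. Place at column 6.
Row 2: attacked by (1,6)→{5,6,7}; (8,5)→{5}. Safe: 1, 2, 3, 4, 8, 9. Place at column 4.
Row 3: attacked by (1,6)→{4,6,8}; (2,4)→{3,4,5}; (8,5)→{5}. Safe: 1, 2, 7, 9. Place at column 1.
Row 4: attacked by (1,6)→{3,6,9}; (2,4)→{2,4,6}; (3,1)→{1,2}; (8,5)→{1,5,9}. Safe: 7, 8. Place at column 7.
Row 5: attacked by (1,6)→{2,6}; (2,4)→{1,4,7}; (3,1)→{1,3}; (4,7)→{6,7,8}; (8,5)→{2,5,8}. Safe: 9. Place at column 9.
Row 6: attacked by (1,6)→{1,6}; (2,4)→{4,8}; (3,1)→{1,4}; (4,7)→{5,7,9}; (5,9)→{8,9}; (8,5)→{3,5,7}. Safe: 2. Place at column 2.
Row 7: attacked by (1,6)→{6}; (2,4)→{4,9}; (3,1)→{1,5}; (4,7)→{4,7}; (5,9)→{7,9}; (6,2)→{1,2,3}; (8,5)→{4,5,6}. Safe: 8. Place at column 8.
Row 9: attacked by (1,6)→{6}; (2,4)→{4}; (3,1)→{1,7}; (4,7)→{2,7}; (5,9)→{5,9}; (6,2)→{2,5}; (7,8)→{6,8}; (8,5)→{4,5,6}. Safe: 3. Place at column 3.
Columns [6, 4, 1, 7, 9, 2, 8, 5, 3], r−c [-5, -2, 2, -3, -4, 4, -1, 3, 6], r+c [7, 6, 4, 11, 14, 8, 15, 13, 12] are all distinct, so no two queens attack.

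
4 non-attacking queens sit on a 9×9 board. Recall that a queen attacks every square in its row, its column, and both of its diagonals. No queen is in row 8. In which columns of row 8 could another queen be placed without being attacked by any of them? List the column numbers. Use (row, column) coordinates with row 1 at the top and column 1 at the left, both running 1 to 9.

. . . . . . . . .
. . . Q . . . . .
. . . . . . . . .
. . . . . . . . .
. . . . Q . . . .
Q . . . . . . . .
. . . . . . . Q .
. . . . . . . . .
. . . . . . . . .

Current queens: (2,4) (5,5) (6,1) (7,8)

(2,4) attacks row 8 at column 4.
(5,5) attacks row 8 at column 5 and diagonals 2, 8.
(6,1) attacks row 8 at column 1 and diagonals 3.
(7,8) attacks row 8 at column 8 and diagonals 7, 9.
Attacked columns: {1, 2, 3, 4, 5, 7, 8, 9}. Safe: {6}.

columns 6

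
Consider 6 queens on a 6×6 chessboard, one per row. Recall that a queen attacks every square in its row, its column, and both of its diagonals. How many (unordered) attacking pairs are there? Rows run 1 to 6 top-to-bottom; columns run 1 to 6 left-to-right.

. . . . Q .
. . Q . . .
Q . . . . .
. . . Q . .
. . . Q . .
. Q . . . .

2

Same column: (4,4)–(5,4) (column 4).
Same diagonal: (4,4)–(6,2) (|4−6| = |4−2| = 2).
Total attacking pairs: 2.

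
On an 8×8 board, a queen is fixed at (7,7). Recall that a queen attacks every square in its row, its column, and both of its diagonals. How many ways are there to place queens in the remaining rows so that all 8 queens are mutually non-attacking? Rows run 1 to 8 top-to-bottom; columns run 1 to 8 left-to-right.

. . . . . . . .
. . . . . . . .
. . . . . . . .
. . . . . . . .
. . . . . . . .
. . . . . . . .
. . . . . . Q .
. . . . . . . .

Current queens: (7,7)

Branch on row 1: col 2 → 3; col 3 → 5; col 4 → 2; col 5 → 1; col 6 → 3; col 8 → 2.
Sum: 3 + 5 + 2 + 1 + 3 + 2 = 16.

16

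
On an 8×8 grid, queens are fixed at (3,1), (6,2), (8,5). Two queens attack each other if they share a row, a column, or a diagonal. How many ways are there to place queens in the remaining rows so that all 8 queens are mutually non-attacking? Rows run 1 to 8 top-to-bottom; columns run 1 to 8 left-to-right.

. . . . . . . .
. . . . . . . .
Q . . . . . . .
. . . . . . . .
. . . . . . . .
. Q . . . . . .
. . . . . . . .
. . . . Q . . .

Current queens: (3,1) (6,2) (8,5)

Branch on row 1: col 4 → 1; col 6 → 1; col 8 → 1.
Sum: 1 + 1 + 1 = 3.

3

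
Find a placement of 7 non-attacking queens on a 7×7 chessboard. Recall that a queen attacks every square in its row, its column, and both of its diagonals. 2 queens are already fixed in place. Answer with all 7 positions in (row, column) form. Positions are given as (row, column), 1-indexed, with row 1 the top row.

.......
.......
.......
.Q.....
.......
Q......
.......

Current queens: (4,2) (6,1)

Row 1: attacked by (4,2)→{2,5}; (6,1)→{1,6}. Safe: 3, 4, 7. Place at column 7.
Row 2: attacked by (1,7)→{6,7}; (4,2)→{2,4}; (6,1)→{1,5}. Safe: 3. Place at column 3.
Row 3: attacked by (1,7)→{5,7}; (2,3)→{2,3,4}; (4,2)→{1,2,3}; (6,1)→{1,4}. Safe: 6. Place at column 6.
Row 5: attacked by (1,7)→{3,7}; (2,3)→{3,6}; (3,6)→{4,6}; (4,2)→{1,2,3}; (6,1)→{1,2}. Safe: 5. Place at column 5.
Row 7: attacked by (1,7)→{1,7}; (2,3)→{3}; (3,6)→{2,6}; (4,2)→{2,5}; (5,5)→{3,5,7}; (6,1)→{1,2}. Safe: 4. Place at column 4.
Columns [7, 3, 6, 2, 5, 1, 4], r−c [-6, -1, -3, 2, 0, 5, 3], r+c [8, 5, 9, 6, 10, 7, 11] are all distinct, so no two queens attack.

(1,7) (2,3) (3,6) (4,2) (5,5) (6,1) (7,4)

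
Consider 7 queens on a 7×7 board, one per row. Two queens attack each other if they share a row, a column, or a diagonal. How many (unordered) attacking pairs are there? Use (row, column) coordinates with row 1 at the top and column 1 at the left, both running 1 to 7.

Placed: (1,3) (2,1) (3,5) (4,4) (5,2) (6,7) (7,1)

Same column: (2,1)–(7,1) (column 1).
Same diagonal: (1,3)–(3,5) (|1−3| = |3−5| = 2); (3,5)–(4,4) (|3−4| = |5−4| = 1); (3,5)–(7,1) (|3−7| = |5−1| = 4); (4,4)–(7,1) (|4−7| = |4−1| = 3).
Total attacking pairs: 5.

5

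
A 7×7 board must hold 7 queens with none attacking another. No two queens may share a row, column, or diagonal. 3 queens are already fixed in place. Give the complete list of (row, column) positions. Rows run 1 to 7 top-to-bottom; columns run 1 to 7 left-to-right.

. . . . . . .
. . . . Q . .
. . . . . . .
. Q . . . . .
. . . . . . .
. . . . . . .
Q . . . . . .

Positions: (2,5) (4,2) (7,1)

(1,3) (2,5) (3,7) (4,2) (5,4) (6,6) (7,1)

Row 1: attacked by (2,5)→{4,5,6}; (4,2)→{2,5}; (7,1)→{1,7}. Safe: 3. Place at column 3.
Row 3: attacked by (1,3)→{1,3,5}; (2,5)→{4,5,6}; (4,2)→{1,2,3}; (7,1)→{1,5}. Safe: 7. Place at column 7.
Row 5: attacked by (1,3)→{3,7}; (2,5)→{2,5}; (3,7)→{5,7}; (4,2)→{1,2,3}; (7,1)→{1,3}. Safe: 4, 6. Place at column 4.
Row 6: attacked by (1,3)→{3}; (2,5)→{1,5}; (3,7)→{4,7}; (4,2)→{2,4}; (5,4)→{3,4,5}; (7,1)→{1,2}. Safe: 6. Place at column 6.
Columns [3, 5, 7, 2, 4, 6, 1], r−c [-2, -3, -4, 2, 1, 0, 6], r+c [4, 7, 10, 6, 9, 12, 8] are all distinct, so no two queens attack.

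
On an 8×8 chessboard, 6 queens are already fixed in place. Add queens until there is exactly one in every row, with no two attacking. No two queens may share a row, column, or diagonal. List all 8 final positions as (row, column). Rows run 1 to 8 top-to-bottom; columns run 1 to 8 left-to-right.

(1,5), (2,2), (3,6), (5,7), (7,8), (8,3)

Row 4: attacked by (1,5)→{2,5,8}; (2,2)→{2,4}; (3,6)→{5,6,7}; (5,7)→{6,7,8}; (7,8)→{5,8}; (8,3)→{3,7}. Safe: 1. Place at column 1.
Row 6: attacked by (1,5)→{5}; (2,2)→{2,6}; (3,6)→{3,6}; (4,1)→{1,3}; (5,7)→{6,7,8}; (7,8)→{7,8}; (8,3)→{1,3,5}. Safe: 4. Place at column 4.
Columns [5, 2, 6, 1, 7, 4, 8, 3], r−c [-4, 0, -3, 3, -2, 2, -1, 5], r+c [6, 4, 9, 5, 12, 10, 15, 11] are all distinct, so no two queens attack.

(1,5) (2,2) (3,6) (4,1) (5,7) (6,4) (7,8) (8,3)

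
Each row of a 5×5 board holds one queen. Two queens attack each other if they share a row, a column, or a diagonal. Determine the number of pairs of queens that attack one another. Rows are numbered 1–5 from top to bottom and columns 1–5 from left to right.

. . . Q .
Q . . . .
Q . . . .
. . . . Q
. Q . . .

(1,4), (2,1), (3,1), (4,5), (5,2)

Same column: (2,1)–(3,1) (column 1).
Total attacking pairs: 1.

1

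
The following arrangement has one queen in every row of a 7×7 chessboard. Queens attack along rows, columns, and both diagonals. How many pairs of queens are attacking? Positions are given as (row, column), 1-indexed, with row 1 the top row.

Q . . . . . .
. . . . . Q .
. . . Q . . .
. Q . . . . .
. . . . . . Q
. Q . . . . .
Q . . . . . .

Same column: (1,1)–(7,1) (column 1); (4,2)–(6,2) (column 2).
Same diagonal: (2,6)–(6,2) (|2−6| = |6−2| = 4); (2,6)–(7,1) (|2−7| = |6−1| = 5); (6,2)–(7,1) (|6−7| = |2−1| = 1).
Total attacking pairs: 5.

5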